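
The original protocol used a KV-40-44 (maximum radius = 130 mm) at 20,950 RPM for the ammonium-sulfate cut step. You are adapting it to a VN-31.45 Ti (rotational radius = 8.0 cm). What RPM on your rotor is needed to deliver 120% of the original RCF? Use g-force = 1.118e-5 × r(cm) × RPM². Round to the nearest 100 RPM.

Original rotor: r = 130 mm = 13.0 cm
RCF = 1.118 × 10⁻⁵ × r × N²
RCF_original = 1.118 × 10⁻⁵ × 13 × (20950)² = 1.118 × 10⁻⁵ × 13 × 438,902,500 ≈ 63,790.1 × g
Target RCF = 1.2 × 63,790.1 ≈ 76,548.1 × g
76,548.1 = 1.118 × 10⁻⁵ × 8 × N²
N² = 76,548.1 / (8.944 × 10⁻⁵) = 855,859,794
N ≈ √855,859,794 ≈ 29,255.1

≈ 29300 RPM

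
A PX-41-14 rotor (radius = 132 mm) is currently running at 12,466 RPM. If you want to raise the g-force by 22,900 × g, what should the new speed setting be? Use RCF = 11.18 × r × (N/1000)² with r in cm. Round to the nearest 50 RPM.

N₂ ≈ 17600 RPM

r = 132 mm = 13.2 cm
Current RCF = 11.18 × 13.2 × (12.466)² = 11.18 × 13.2 × 155.401156 ≈ 22,933.5 × g
Target RCF = 22,933.5 + 22,900 = 45,833.5 × g
(N/1000)² = 45,833.5 / 147.576 = 310.5756
N = 1000 × √310.5756 ≈ 17,623.2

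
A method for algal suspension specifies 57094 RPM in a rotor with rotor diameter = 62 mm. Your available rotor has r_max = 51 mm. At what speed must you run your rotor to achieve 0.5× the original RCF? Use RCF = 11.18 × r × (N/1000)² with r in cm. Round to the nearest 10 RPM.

31480 RPM

Original rotor: r = 62 mm / 2 = 31 mm = 3.1 cm
RCF = 11.18 × r × (N/1000)²
RCF_original = 11.18 × 3.1 × (57.094)² = 11.18 × 3.1 × 3,259.724836 ≈ 112,975.5 × g
Target RCF = 0.5 × 112,975.5 ≈ 56,487.8 × g
Your rotor: r = 51 mm = 5.1 cm
56,487.8 = 11.18 × 5.1 × (N/1000)²
(N/1000)² = 56,487.8 / 57.018 = 990.7012
N = 1000 × √990.7012 ≈ 31,475.4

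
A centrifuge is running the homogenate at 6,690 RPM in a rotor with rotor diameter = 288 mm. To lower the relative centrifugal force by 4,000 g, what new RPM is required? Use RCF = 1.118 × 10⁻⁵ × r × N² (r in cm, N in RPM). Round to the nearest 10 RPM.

r = 288 mm / 2 = 144 mm = 14.4 cm
Current RCF = 1.118 × 10⁻⁵ × 14.4 × (6690)² = 1.118 × 10⁻⁵ × 14.4 × 44,756,100 ≈ 7,205.4 × g
Target RCF = 7,205.4 − 4,000 = 3,205.4 × g
N² = 3,205.4 / (16.0992 × 10⁻⁵) = 19,910,306
N ≈ √19,910,306 ≈ 4,462.1

4460 RPM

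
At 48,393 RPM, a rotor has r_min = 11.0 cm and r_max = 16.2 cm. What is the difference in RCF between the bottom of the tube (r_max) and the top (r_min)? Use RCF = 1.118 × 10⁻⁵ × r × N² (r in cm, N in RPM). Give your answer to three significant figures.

136000 ×g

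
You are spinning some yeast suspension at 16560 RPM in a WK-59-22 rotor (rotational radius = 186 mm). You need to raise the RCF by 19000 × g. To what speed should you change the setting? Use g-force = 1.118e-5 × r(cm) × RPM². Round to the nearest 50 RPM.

r = 186 mm = 18.6 cm
Current RCF = 1.118 × 10⁻⁵ × 18.6 × (16560)² = 1.118 × 10⁻⁵ × 18.6 × 274,233,600 ≈ 57,026.3 × g
Target RCF = 57,026.3 + 19,000 = 76,026.3 × g
N² = 76,026.3 / (20.7948 × 10⁻⁵) = 365,602,458
N ≈ √365,602,458 ≈ 19,120.7

19100 RPM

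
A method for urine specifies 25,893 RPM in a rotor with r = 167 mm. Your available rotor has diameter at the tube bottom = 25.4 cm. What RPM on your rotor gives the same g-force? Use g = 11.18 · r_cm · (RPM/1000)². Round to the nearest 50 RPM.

≈ 29700 RPM

Original rotor: r = 167 mm = 16.7 cm
RCF_original = 11.18 × 16.7 × (25.893)² = 11.18 × 16.7 × 670.447449 ≈ 125,176.6 × g
Your rotor: r = 25.4 / 2 = 12.7 cm
125,176.6 = 11.18 × 12.7 × (N/1000)²
(N/1000)² = 125,176.6 / 141.986 = 881.6123
N = 1000 × √881.6123 ≈ 29,692.0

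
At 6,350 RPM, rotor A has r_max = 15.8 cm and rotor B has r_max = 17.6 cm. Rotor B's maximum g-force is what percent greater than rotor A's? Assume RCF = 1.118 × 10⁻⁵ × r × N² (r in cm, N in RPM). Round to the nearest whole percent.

11%

At equal RPM, RCF scales linearly with r: ratio = 17.6 / 15.8 = 1.1139.
So rotor B delivers 11.4% more g-force.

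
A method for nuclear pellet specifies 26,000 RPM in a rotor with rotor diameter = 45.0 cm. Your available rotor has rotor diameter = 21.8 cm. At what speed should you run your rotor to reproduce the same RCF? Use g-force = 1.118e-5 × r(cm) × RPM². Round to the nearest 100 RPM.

≈ 37400 RPM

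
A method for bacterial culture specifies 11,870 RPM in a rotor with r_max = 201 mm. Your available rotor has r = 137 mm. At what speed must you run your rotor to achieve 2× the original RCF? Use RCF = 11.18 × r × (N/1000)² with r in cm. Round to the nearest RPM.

Original rotor: r = 201 mm = 20.1 cm
RCF_original = 11.18 × 20.1 × (11.87)² = 11.18 × 20.1 × 140.8969 ≈ 31,662.1 × g
Target RCF = 2 × 31,662.1 ≈ 63,324.2 × g
Your rotor: r = 137 mm = 13.7 cm
63,324.2 = 11.18 × 13.7 × (N/1000)²
(N/1000)² = 63,324.2 / 153.166 = 413.4351
N = 1000 × √413.4351 ≈ 20,333.1

≈ 20333 RPM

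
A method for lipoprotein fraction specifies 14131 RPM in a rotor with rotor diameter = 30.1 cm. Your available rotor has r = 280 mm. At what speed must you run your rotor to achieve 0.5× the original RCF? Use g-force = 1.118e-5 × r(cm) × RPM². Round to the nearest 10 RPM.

≈ 7330 RPM

Original rotor: r = 30.1 / 2 = 15.05 cm
RCF_original = 1.118 × 10⁻⁵ × 15.05 × (14131)² = 1.118 × 10⁻⁵ × 15.05 × 199,685,161 ≈ 33,598.8 × g
Target RCF = 0.5 × 33,598.8 ≈ 16,799.4 × g
Your rotor: r = 280 mm = 28.0 cm
16,799.4 = 1.118 × 10⁻⁵ × 28 × N²
N² = 16,799.4 / (31.304 × 10⁻⁵) = 53,665,346
N ≈ √53,665,346 ≈ 7,325.7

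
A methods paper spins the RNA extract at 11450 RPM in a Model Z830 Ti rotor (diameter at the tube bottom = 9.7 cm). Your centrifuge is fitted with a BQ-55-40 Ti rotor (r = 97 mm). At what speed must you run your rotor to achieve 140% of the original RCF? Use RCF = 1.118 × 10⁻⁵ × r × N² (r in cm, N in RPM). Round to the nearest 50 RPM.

9600 RPM

Original rotor: r = 9.7 / 2 = 4.85 cm
RCF_original = 1.118 × 10⁻⁵ × 4.85 × (11450)² = 1.118 × 10⁻⁵ × 4.85 × 131,102,500 ≈ 7,108.8 × g
Target RCF = 1.4 × 7,108.8 ≈ 9,952.3 × g
Your rotor: r = 97 mm = 9.7 cm
9,952.3 = 1.118 × 10⁻⁵ × 9.7 × N²
N² = 9,952.3 / (10.8446 × 10⁻⁵) = 91,771,942
N ≈ √91,771,942 ≈ 9,579.8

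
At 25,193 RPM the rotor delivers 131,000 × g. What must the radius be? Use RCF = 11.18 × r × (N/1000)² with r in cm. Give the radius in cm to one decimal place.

131000 = 11.18 × r × (25.193)²
r = 131000 / (11.18 × 634.687249) = 131000 / 7095.803 ≈ 18.462 cm

18.5 cm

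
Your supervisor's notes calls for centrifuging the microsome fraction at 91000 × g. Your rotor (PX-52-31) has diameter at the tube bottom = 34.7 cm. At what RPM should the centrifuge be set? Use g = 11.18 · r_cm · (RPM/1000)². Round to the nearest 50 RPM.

≈ 21650 RPM

r = 34.7 / 2 = 17.35 cm
91,000 = 11.18 × 17.35 × (N/1000)²
(N/1000)² = 91,000 / 193.973 = 469.1375
N = 1000 × √469.1375 ≈ 21,659.6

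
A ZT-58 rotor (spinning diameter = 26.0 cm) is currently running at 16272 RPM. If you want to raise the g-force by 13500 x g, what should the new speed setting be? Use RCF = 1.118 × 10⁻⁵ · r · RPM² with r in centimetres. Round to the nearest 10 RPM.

N₂ ≈ 18910 RPM

r = 26.0 / 2 = 13 cm
Current RCF = 1.118 × 10⁻⁵ × 13 × (16272)² = 1.118 × 10⁻⁵ × 13 × 264,777,984 ≈ 38,482.8 × g
Target RCF = 38,482.8 + 13,500 = 51,982.8 × g
N² = 51,982.8 / (14.534 × 10⁻⁵) = 357,663,410
N ≈ √357,663,410 ≈ 18,912.0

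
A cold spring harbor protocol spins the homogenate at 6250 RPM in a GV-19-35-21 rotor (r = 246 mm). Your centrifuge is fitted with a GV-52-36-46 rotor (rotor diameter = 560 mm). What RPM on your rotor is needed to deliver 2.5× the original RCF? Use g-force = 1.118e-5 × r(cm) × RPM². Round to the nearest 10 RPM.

Original rotor: r = 246 mm = 24.6 cm
RCF_original = 1.118 × 10⁻⁵ × 24.6 × (6250)² = 1.118 × 10⁻⁵ × 24.6 × 39,062,500 ≈ 10,743.3 × g
Target RCF = 2.5 × 10,743.3 ≈ 26,858.2 × g
Your rotor: r = 560 mm / 2 = 280 mm = 28 cm
26,858.2 = 1.118 × 10⁻⁵ × 28 × N²
N² = 26,858.2 / (31.304 × 10⁻⁵) = 85,797,981
N ≈ √85,797,981 ≈ 9,262.7

9260 RPM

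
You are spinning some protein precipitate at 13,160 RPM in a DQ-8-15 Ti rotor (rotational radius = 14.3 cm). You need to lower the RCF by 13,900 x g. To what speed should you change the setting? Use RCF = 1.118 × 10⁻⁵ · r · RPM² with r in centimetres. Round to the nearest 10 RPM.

N₂ ≈ 9290 RPM

Current RCF = 1.118 × 10⁻⁵ × 14.3 × (13160)² = 1.118 × 10⁻⁵ × 14.3 × 173,185,600 ≈ 27,687.9 × g
Target RCF = 27,687.9 − 13,900 = 13,787.9 × g
N² = 13,787.9 / (15.9874 × 10⁻⁵) = 86,242,291
N ≈ √86,242,291 ≈ 9,286.7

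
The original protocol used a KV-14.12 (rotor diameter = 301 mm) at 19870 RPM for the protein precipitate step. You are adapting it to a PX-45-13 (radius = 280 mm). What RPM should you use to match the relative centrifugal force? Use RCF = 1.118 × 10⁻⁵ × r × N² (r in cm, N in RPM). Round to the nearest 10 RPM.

≈ 14570 RPM

Original rotor: r = 301 mm / 2 = 150.5 mm = 15.05 cm
RCF_original = 1.118 × 10⁻⁵ × 15.05 × (19870)² = 1.118 × 10⁻⁵ × 15.05 × 394,816,900 ≈ 66,431.5 × g
Your rotor: r = 280 mm = 28.0 cm
66,431.5 = 1.118 × 10⁻⁵ × 28 × N²
N² = 66,431.5 / (31.304 × 10⁻⁵) = 212,214,094
N ≈ √212,214,094 ≈ 14,567.6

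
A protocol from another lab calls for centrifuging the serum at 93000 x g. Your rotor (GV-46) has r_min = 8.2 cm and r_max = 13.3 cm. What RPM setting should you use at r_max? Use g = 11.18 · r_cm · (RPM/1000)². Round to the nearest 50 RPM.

≈ 25000 RPM

Use r_max = 13.3 cm.
RCF = 11.18 × r × (N/1000)²
93,000 = 11.18 × 13.3 × (N/1000)²
(N/1000)² = 93,000 / 148.694 = 625.4455
N = 1000 × √625.4455 ≈ 25,008.9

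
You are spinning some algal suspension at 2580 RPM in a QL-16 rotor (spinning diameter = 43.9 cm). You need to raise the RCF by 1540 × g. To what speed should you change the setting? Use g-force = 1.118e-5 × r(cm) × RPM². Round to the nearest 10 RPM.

≈ 3600 RPM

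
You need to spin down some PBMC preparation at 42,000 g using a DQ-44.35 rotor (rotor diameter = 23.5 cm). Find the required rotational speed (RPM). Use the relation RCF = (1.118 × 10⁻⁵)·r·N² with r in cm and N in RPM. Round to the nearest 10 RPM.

17880 RPM

r = 23.5 / 2 = 11.75 cm
RCF = 1.118 × 10⁻⁵ × r × N²
42,000 = 1.118 × 10⁻⁵ × 11.75 × N²
N² = 42,000 / (13.1365 × 10⁻⁵) = 319,719,864
N ≈ √319,719,864 ≈ 17,880.7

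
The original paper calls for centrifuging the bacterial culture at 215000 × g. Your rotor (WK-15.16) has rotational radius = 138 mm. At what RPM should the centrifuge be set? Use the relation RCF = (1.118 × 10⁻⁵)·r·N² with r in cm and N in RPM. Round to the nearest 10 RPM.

r = 138 mm = 13.8 cm
215,000 = 1.118 × 10⁻⁵ × 13.8 × N²
N² = 215,000 / (15.4284 × 10⁻⁵) = 1,393,534,002
N ≈ √1,393,534,002 ≈ 37,330.1

≈ 37330 RPM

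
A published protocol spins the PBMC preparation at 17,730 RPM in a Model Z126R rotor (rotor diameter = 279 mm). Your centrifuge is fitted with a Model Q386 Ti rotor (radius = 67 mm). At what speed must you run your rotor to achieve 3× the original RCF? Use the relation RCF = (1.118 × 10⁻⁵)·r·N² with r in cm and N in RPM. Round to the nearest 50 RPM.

Original rotor: r = 279 mm / 2 = 139.5 mm = 13.95 cm
RCF = 1.118 × 10⁻⁵ × r × N²
RCF_original = 1.118 × 10⁻⁵ × 13.95 × (17730)² = 1.118 × 10⁻⁵ × 13.95 × 314,352,900 ≈ 49,026.8 × g
Target RCF = 3 × 49,026.8 ≈ 147,080.4 × g
Your rotor: r = 67 mm = 6.7 cm
147,080.4 = 1.118 × 10⁻⁵ × 6.7 × N²
N² = 147,080.4 / (7.4906 × 10⁻⁵) = 1,963,532,961
N ≈ √1,963,532,961 ≈ 44,311.8

≈ 44300 RPM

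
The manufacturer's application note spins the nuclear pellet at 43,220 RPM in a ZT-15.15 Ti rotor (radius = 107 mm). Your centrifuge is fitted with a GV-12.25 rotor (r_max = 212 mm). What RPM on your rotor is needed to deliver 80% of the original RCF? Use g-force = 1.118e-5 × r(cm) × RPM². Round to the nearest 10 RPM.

≈ 27460 RPM

Original rotor: r = 107 mm = 10.7 cm
RCF = 1.118 × 10⁻⁵ × r × N²
RCF_original = 1.118 × 10⁻⁵ × 10.7 × (43220)² = 1.118 × 10⁻⁵ × 10.7 × 1,867,968,400 ≈ 223,457.6 × g
Target RCF = 0.8 × 223,457.6 ≈ 178,766.1 × g
Your rotor: r = 212 mm = 21.2 cm
178,766.1 = 1.118 × 10⁻⁵ × 21.2 × N²
N² = 178,766.1 / (23.7016 × 10⁻⁵) = 754,236,423
N ≈ √754,236,423 ≈ 27,463.4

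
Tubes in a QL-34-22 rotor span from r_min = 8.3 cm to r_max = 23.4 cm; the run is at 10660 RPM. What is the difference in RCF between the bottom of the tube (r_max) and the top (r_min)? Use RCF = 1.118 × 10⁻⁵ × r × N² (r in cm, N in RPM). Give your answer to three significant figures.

RCF_max = 1.118 × 10⁻⁵ × 23.4 × (10660)² = 1.118 × 10⁻⁵ × 23.4 × 113,635,600 ≈ 29,728.4 × g
RCF_min = 1.118 × 10⁻⁵ × 8.3 × (10660)² = 1.118 × 10⁻⁵ × 8.3 × 113,635,600 ≈ 10,544.7 × g
ΔRCF = 29,728.4 − 10,544.7 = 19,183.7

ΔRCF ≈ 19200 x g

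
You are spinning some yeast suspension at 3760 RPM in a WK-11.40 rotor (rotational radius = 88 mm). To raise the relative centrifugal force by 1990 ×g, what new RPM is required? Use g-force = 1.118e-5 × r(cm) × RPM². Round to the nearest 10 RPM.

N₂ ≈ 5860 RPM

r = 88 mm = 8.8 cm
Current RCF = 1.118 × 10⁻⁵ × 8.8 × (3760)² = 1.118 × 10⁻⁵ × 8.8 × 14,137,600 ≈ 1,390.9 × g
Target RCF = 1,390.9 + 1,990 = 3,380.9 × g
N² = 3,380.9 / (9.8384 × 10⁻⁵) = 34,364,328
N ≈ √34,364,328 ≈ 5,862.1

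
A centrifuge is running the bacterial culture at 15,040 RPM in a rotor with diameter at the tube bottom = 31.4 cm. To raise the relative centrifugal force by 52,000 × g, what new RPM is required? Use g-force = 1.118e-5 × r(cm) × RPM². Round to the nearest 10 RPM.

22860 RPM

r = 31.4 / 2 = 15.7 cm
Current RCF = 1.118 × 10⁻⁵ × 15.7 × (15040)² = 1.118 × 10⁻⁵ × 15.7 × 226,201,600 ≈ 39,704.3 × g
Target RCF = 39,704.3 + 52,000 = 91,704.3 × g
N² = 91,704.3 / (17.5526 × 10⁻⁵) = 522,454,223
N ≈ √522,454,223 ≈ 22,857.3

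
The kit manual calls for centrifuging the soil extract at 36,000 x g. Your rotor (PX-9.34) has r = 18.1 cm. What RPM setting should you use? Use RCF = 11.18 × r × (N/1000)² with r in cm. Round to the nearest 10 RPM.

N ≈ 13340 RPM

36,000 = 11.18 × 18.1 × (N/1000)²
(N/1000)² = 36,000 / 202.358 = 177.9025
N = 1000 × √177.9025 ≈ 13,338.0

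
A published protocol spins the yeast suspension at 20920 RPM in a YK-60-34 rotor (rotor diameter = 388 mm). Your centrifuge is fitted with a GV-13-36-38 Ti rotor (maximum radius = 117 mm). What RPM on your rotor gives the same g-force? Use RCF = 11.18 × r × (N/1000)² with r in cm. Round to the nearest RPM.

≈ 26938 RPM

Original rotor: r = 388 mm / 2 = 194 mm = 19.4 cm
RCF = 11.18 × r × (N/1000)²
RCF_original = 11.18 × 19.4 × (20.92)² = 11.18 × 19.4 × 437.6464 ≈ 94,922 × g
Your rotor: r = 117 mm = 11.7 cm
94,922 = 11.18 × 11.7 × (N/1000)²
(N/1000)² = 94,922 / 130.806 = 725.6701
N = 1000 × √725.6701 ≈ 26,938.3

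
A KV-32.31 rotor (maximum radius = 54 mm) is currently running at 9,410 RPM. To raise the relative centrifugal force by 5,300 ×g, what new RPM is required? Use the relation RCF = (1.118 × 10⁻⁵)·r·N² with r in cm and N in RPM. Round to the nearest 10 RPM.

≈ 13280 RPM

r = 54 mm = 5.4 cm
Current RCF = 1.118 × 10⁻⁵ × 5.4 × (9410)² = 1.118 × 10⁻⁵ × 5.4 × 88,548,100 ≈ 5,345.8 × g
Target RCF = 5,345.8 + 5,300 = 10,645.8 × g
N² = 10,645.8 / (6.0372 × 10⁻⁵) = 176,336,712
N ≈ √176,336,712 ≈ 13,279.2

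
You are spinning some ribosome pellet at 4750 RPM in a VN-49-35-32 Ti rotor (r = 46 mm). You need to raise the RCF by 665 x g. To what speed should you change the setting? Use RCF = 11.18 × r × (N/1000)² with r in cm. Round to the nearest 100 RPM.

N₂ ≈ 6000 RPM

r = 46 mm = 4.6 cm
Current RCF = 11.18 × 4.6 × (4.75)² = 11.18 × 4.6 × 22.5625 ≈ 1,160.3 × g
Target RCF = 1,160.3 + 665 = 1,825.3 × g
(N/1000)² = 1,825.3 / 51.428 = 35.49234
N = 1000 × √35.49234 ≈ 5,957.5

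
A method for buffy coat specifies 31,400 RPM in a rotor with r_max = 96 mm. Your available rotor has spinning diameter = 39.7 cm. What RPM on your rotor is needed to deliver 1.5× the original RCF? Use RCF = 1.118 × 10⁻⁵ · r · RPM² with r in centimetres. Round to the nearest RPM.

Original rotor: r = 96 mm = 9.6 cm
RCF_original = 1.118 × 10⁻⁵ × 9.6 × (31400)² = 1.118 × 10⁻⁵ × 9.6 × 985,960,000 ≈ 105,821.1 × g
Target RCF = 1.5 × 105,821.1 ≈ 158,731.7 × g
Your rotor: r = 39.7 / 2 = 19.85 cm
158,731.7 = 1.118 × 10⁻⁵ × 19.85 × N²
N² = 158,731.7 / (22.1923 × 10⁻⁵) = 715,255,742
N ≈ √715,255,742 ≈ 26,744.3

26744 RPM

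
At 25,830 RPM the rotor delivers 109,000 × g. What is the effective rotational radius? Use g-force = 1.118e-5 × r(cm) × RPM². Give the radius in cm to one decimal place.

≈ 14.6 cm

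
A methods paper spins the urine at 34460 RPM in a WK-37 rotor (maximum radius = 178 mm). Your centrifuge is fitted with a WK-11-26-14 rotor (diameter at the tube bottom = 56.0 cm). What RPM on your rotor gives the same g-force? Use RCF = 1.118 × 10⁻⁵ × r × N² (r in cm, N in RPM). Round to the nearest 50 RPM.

Original rotor: r = 178 mm = 17.8 cm
RCF = 1.118 × 10⁻⁵ × r × N²
RCF_original = 1.118 × 10⁻⁵ × 17.8 × (34460)² = 1.118 × 10⁻⁵ × 17.8 × 1,187,491,600 ≈ 236,315.6 × g
Your rotor: r = 56.0 / 2 = 28 cm
236,315.6 = 1.118 × 10⁻⁵ × 28 × N²
N² = 236,315.6 / (31.304 × 10⁻⁵) = 754,905,443
N ≈ √754,905,443 ≈ 27,475.5

27500 RPM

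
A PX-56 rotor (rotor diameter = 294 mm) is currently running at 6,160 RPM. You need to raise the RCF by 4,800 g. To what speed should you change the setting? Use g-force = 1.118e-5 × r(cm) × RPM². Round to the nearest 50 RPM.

≈ 8200 RPM

r = 294 mm / 2 = 147 mm = 14.7 cm
Current RCF = 1.118 × 10⁻⁵ × 14.7 × (6160)² = 1.118 × 10⁻⁵ × 14.7 × 37,945,600 ≈ 6,236.2 × g
Target RCF = 6,236.2 + 4,800 = 11,036.2 × g
N² = 11,036.2 / (16.4346 × 10⁻⁵) = 67,152,228
N ≈ √67,152,228 ≈ 8,194.6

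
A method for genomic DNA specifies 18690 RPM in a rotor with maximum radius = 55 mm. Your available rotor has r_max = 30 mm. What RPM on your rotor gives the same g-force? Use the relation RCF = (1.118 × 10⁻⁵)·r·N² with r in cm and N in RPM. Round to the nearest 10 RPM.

25310 RPM

Original rotor: r = 55 mm = 5.5 cm
RCF = 1.118 × 10⁻⁵ × r × N²
RCF_original = 1.118 × 10⁻⁵ × 5.5 × (18690)² = 1.118 × 10⁻⁵ × 5.5 × 349,316,100 ≈ 21,479.4 × g
Your rotor: r = 30 mm = 3.0 cm
21,479.4 = 1.118 × 10⁻⁵ × 3 × N²
N² = 21,479.4 / (3.354 × 10⁻⁵) = 640,411,449
N ≈ √640,411,449 ≈ 25,306.4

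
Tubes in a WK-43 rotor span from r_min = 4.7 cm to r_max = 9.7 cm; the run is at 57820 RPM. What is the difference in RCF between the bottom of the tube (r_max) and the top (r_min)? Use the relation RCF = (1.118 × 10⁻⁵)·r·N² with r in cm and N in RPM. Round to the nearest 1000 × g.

RCF_max = 1.118 × 10⁻⁵ × 9.7 × (57820)² = 1.118 × 10⁻⁵ × 9.7 × 3,343,152,400 ≈ 362,551.5 × g
RCF_min = 1.118 × 10⁻⁵ × 4.7 × (57820)² = 1.118 × 10⁻⁵ × 4.7 × 3,343,152,400 ≈ 175,669.3 × g
ΔRCF = 362,551.5 − 175,669.3 = 186,882.2

187000 ×g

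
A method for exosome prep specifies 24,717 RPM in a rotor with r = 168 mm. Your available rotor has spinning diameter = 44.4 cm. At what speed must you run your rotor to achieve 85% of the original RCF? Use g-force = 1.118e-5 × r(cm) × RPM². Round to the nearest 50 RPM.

≈ 19800 RPM

Original rotor: r = 168 mm = 16.8 cm
RCF_original = 1.118 × 10⁻⁵ × 16.8 × (24717)² = 1.118 × 10⁻⁵ × 16.8 × 610,930,089 ≈ 114,747.3 × g
Target RCF = 0.85 × 114,747.3 ≈ 97,535.2 × g
Your rotor: r = 44.4 / 2 = 22.2 cm
97,535.2 = 1.118 × 10⁻⁵ × 22.2 × N²
N² = 97,535.2 / (24.8196 × 10⁻⁵) = 392,976,519
N ≈ √392,976,519 ≈ 19,823.6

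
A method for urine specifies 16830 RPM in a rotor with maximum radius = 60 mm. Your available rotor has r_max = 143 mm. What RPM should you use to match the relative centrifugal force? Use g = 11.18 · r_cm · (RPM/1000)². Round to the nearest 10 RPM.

≈ 10900 RPM

Original rotor: r = 60 mm = 6.0 cm
RCF_original = 11.18 × 6 × (16.83)² = 11.18 × 6 × 283.2489 ≈ 19,000.3 × g
Your rotor: r = 143 mm = 14.3 cm
19,000.3 = 11.18 × 14.3 × (N/1000)²
(N/1000)² = 19,000.3 / 159.874 = 118.8455
N = 1000 × √118.8455 ≈ 10,901.6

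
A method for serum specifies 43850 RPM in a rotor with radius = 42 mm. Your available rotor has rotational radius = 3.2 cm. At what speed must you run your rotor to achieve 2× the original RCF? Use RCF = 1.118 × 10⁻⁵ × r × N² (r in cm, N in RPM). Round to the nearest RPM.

≈ 71045 RPM

Original rotor: r = 42 mm = 4.2 cm
RCF_original = 1.118 × 10⁻⁵ × 4.2 × (43850)² = 1.118 × 10⁻⁵ × 4.2 × 1,922,822,500 ≈ 90,288.1 × g
Target RCF = 2 × 90,288.1 ≈ 180,576.2 × g
180,576.2 = 1.118 × 10⁻⁵ × 3.2 × N²
N² = 180,576.2 / (3.5776 × 10⁻⁵) = 5,047,411,673
N ≈ √5,047,411,673 ≈ 71,045.1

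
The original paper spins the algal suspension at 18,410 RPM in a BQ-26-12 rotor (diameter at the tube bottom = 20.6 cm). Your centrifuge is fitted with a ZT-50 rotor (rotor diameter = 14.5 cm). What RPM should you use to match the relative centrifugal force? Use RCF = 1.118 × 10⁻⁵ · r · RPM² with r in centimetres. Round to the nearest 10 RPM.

Original rotor: r = 20.6 / 2 = 10.3 cm
RCF_original = 1.118 × 10⁻⁵ × 10.3 × (18410)² = 1.118 × 10⁻⁵ × 10.3 × 338,928,100 ≈ 39,028.9 × g
Your rotor: r = 14.5 / 2 = 7.25 cm
39,028.9 = 1.118 × 10⁻⁵ × 7.25 × N²
N² = 39,028.9 / (8.1055 × 10⁻⁵) = 481,511,319
N ≈ √481,511,319 ≈ 21,943.4

21940 RPM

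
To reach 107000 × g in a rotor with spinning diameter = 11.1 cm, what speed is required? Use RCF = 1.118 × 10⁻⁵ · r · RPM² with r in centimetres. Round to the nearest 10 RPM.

N ≈ 41530 RPM

r = 11.1 / 2 = 5.55 cm
RCF = 1.118 × 10⁻⁵ × r × N²
107,000 = 1.118 × 10⁻⁵ × 5.55 × N²
N² = 107,000 / (6.2049 × 10⁻⁵) = 1,724,443,585
N ≈ √1,724,443,585 ≈ 41,526.4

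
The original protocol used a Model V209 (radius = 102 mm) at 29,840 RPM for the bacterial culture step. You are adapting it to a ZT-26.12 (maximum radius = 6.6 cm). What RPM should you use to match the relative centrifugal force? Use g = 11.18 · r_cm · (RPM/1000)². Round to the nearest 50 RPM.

Original rotor: r = 102 mm = 10.2 cm
RCF_original = 11.18 × 10.2 × (29.84)² = 11.18 × 10.2 × 890.4256 ≈ 101,540.6 × g
101,540.6 = 11.18 × 6.6 × (N/1000)²
(N/1000)² = 101,540.6 / 73.788 = 1376.113
N = 1000 × √1376.113 ≈ 37,096.0

≈ 37100 RPM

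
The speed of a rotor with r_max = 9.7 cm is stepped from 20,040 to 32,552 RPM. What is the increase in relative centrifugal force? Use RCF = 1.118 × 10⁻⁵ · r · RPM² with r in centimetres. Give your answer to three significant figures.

≈ 71400 x g

RCF₁ = 1.118 × 10⁻⁵ × 9.7 × (20040)² = 1.118 × 10⁻⁵ × 9.7 × 401,601,600 ≈ 43,552.1 × g
RCF₂ = 1.118 × 10⁻⁵ × 9.7 × (32552)² = 1.118 × 10⁻⁵ × 9.7 × 1,059,632,704 ≈ 114,912.9 × g
Increase = 114,912.9 − 43,552.1 = 71,360.8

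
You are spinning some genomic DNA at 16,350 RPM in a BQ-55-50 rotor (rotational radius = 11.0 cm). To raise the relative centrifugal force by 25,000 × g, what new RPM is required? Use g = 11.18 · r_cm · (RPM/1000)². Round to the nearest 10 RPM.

≈ 21690 RPM

Current RCF = 11.18 × 11 × (16.35)² = 11.18 × 11 × 267.3225 ≈ 32,875.3 × g
Target RCF = 32,875.3 + 25,000 = 57,875.3 × g
(N/1000)² = 57,875.3 / 122.98 = 470.6074
N = 1000 × √470.6074 ≈ 21,693.5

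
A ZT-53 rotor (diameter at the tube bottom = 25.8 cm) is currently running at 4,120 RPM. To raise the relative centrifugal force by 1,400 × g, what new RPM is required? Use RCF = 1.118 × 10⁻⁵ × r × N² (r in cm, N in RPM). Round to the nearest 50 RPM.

r = 25.8 / 2 = 12.9 cm
Current RCF = 1.118 × 10⁻⁵ × 12.9 × (4120)² = 1.118 × 10⁻⁵ × 12.9 × 16,974,400 ≈ 2,448.1 × g
Target RCF = 2,448.1 + 1,400 = 3,848.1 × g
N² = 3,848.1 / (14.4222 × 10⁻⁵) = 26,681,782
N ≈ √26,681,782 ≈ 5,165.4

N₂ ≈ 5150 RPM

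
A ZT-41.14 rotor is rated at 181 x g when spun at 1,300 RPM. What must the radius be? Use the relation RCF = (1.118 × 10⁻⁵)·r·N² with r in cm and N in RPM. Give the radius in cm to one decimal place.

≈ 9.6 cm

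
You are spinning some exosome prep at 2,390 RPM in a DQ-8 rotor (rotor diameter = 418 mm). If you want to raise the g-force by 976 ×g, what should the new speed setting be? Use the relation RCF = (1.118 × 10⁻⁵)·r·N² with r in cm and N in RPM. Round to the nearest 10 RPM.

≈ 3140 RPM

r = 418 mm / 2 = 209 mm = 20.9 cm
Current RCF = 1.118 × 10⁻⁵ × 20.9 × (2390)² = 1.118 × 10⁻⁵ × 20.9 × 5,712,100 ≈ 1,334.7 × g
Target RCF = 1,334.7 + 976 = 2,310.7 × g
N² = 2,310.7 / (23.3662 × 10⁻⁵) = 9,889,071
N ≈ √9,889,071 ≈ 3,144.7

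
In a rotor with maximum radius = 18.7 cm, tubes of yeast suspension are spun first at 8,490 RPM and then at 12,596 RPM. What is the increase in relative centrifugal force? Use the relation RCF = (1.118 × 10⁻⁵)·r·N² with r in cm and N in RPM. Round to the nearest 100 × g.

18100 x g

RCF₁ = 1.118 × 10⁻⁵ × 18.7 × (8490)² = 1.118 × 10⁻⁵ × 18.7 × 72,080,100 ≈ 15,069.5 × g
RCF₂ = 1.118 × 10⁻⁵ × 18.7 × (12596)² = 1.118 × 10⁻⁵ × 18.7 × 158,659,216 ≈ 33,170.2 × g
Increase = 33,170.2 − 15,069.5 = 18,100.7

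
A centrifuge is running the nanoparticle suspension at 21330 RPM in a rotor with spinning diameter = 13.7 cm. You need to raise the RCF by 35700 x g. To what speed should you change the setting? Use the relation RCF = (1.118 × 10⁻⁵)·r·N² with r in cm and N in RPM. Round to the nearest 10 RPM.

≈ 30350 RPM

r = 13.7 / 2 = 6.85 cm
Current RCF = 1.118 × 10⁻⁵ × 6.85 × (21330)² = 1.118 × 10⁻⁵ × 6.85 × 454,968,900 ≈ 34,842.9 × g
Target RCF = 34,842.9 + 35,700 = 70,542.9 × g
N² = 70,542.9 / (7.6583 × 10⁻⁵) = 921,130,016
N ≈ √921,130,016 ≈ 30,350.1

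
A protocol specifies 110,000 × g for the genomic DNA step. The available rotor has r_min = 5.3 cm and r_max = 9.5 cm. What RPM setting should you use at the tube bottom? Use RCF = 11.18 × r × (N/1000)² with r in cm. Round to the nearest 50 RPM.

Use r_max = 9.5 cm.
110,000 = 11.18 × 9.5 × (N/1000)²
(N/1000)² = 110,000 / 106.21 = 1035.684
N = 1000 × √1035.684 ≈ 32,182.0

32200 RPM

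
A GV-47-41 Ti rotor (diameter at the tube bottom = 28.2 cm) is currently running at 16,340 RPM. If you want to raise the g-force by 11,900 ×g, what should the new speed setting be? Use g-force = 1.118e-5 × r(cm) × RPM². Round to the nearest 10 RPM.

18510 RPM

r = 28.2 / 2 = 14.1 cm
Current RCF = 1.118 × 10⁻⁵ × 14.1 × (16340)² = 1.118 × 10⁻⁵ × 14.1 × 266,995,600 ≈ 42,088.7 × g
Target RCF = 42,088.7 + 11,900 = 53,988.7 × g
N² = 53,988.7 / (15.7638 × 10⁻⁵) = 342,485,314
N ≈ √342,485,314 ≈ 18,506.4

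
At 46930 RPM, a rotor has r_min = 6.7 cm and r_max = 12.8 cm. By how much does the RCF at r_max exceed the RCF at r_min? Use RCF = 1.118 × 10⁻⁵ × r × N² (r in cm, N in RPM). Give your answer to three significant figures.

RCF_max = 1.118 × 10⁻⁵ × 12.8 × (46930)² = 1.118 × 10⁻⁵ × 12.8 × 2,202,424,900 ≈ 315,175.8 × g
RCF_min = 1.118 × 10⁻⁵ × 6.7 × (46930)² = 1.118 × 10⁻⁵ × 6.7 × 2,202,424,900 ≈ 164,974.8 × g
ΔRCF = 315,175.8 − 164,974.8 = 150,201

≈ 150000 g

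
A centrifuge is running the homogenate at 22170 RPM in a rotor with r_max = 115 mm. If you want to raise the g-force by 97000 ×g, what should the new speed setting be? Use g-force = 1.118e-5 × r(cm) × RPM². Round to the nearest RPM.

N₂ ≈ 35298 RPM

r = 115 mm = 11.5 cm
Current RCF = 1.118 × 10⁻⁵ × 11.5 × (22170)² = 1.118 × 10⁻⁵ × 11.5 × 491,508,900 ≈ 63,193.3 × g
Target RCF = 63,193.3 + 97,000 = 160,193.3 × g
N² = 160,193.3 / (12.857 × 10⁻⁵) = 1,245,961,733
N ≈ √1,245,961,733 ≈ 35,298.2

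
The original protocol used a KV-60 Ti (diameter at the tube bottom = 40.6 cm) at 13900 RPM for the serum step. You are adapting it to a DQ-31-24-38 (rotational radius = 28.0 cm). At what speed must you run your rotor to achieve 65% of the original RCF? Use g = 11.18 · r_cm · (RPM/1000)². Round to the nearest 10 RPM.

Original rotor: r = 40.6 / 2 = 20.3 cm
RCF_original = 11.18 × 20.3 × (13.9)² = 11.18 × 20.3 × 193.21 ≈ 43,849.8 × g
Target RCF = 0.65 × 43,849.8 ≈ 28,502.4 × g
28,502.4 = 11.18 × 28 × (N/1000)²
(N/1000)² = 28,502.4 / 313.04 = 91.05035
N = 1000 × √91.05035 ≈ 9,542.0

≈ 9540 RPM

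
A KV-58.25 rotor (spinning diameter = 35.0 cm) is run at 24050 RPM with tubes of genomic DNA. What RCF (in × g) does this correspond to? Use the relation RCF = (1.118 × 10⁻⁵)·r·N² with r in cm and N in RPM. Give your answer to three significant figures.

≈ 113000 × g

r = 35.0 / 2 = 17.5 cm
RCF = 1.118 × 10⁻⁵ × 17.5 × (24050)² = 1.118 × 10⁻⁵ × 17.5 × 578,402,500 ≈ 113,164.4 × g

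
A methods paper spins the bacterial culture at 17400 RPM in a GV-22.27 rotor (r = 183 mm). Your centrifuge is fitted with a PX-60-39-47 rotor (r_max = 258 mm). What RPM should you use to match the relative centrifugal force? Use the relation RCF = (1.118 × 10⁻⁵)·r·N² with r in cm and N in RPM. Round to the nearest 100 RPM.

≈ 14700 RPM

Original rotor: r = 183 mm = 18.3 cm
RCF_original = 1.118 × 10⁻⁵ × 18.3 × (17400)² = 1.118 × 10⁻⁵ × 18.3 × 302,760,000 ≈ 61,942.9 × g
Your rotor: r = 258 mm = 25.8 cm
61,942.9 = 1.118 × 10⁻⁵ × 25.8 × N²
N² = 61,942.9 / (28.8444 × 10⁻⁵) = 214,748,443
N ≈ √214,748,443 ≈ 14,654.3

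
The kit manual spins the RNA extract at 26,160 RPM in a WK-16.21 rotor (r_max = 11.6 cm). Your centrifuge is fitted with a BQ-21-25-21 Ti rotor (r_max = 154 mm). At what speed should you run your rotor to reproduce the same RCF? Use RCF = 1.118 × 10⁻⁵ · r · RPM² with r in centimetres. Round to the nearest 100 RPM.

RCF = 1.118 × 10⁻⁵ × r × N²
RCF_original = 1.118 × 10⁻⁵ × 11.6 × (26160)² = 1.118 × 10⁻⁵ × 11.6 × 684,345,600 ≈ 88,751.4 × g
Your rotor: r = 154 mm = 15.4 cm
88,751.4 = 1.118 × 10⁻⁵ × 15.4 × N²
N² = 88,751.4 / (17.2172 × 10⁻⁵) = 515,481,031
N ≈ √515,481,031 ≈ 22,704.2

≈ 22700 RPM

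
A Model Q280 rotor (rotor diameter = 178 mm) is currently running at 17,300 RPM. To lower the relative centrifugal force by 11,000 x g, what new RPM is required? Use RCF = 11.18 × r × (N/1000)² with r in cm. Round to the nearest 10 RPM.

13740 RPM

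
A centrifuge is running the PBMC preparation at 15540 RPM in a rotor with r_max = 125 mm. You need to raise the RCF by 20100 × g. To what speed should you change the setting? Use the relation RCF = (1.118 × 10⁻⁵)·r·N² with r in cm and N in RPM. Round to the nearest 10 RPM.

r = 125 mm = 12.5 cm
Current RCF = 1.118 × 10⁻⁵ × 12.5 × (15540)² = 1.118 × 10⁻⁵ × 12.5 × 241,491,600 ≈ 33,748.5 × g
Target RCF = 33,748.5 + 20,100 = 53,848.5 × g
N² = 53,848.5 / (13.975 × 10⁻⁵) = 385,320,215
N ≈ √385,320,215 ≈ 19,629.6

≈ 19630 RPM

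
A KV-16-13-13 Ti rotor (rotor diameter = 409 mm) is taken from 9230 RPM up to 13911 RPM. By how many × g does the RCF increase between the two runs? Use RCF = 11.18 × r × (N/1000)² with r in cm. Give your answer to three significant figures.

r = 409 mm / 2 = 204.5 mm = 20.45 cm
RCF₁ = 11.18 × 20.45 × (9.23)² = 11.18 × 20.45 × 85.1929 ≈ 19,477.7 × g
RCF₂ = 11.18 × 20.45 × (13.911)² = 11.18 × 20.45 × 193.515921 ≈ 44,243.7 × g
Increase = 44,243.7 − 19,477.7 = 24,766

24800 × g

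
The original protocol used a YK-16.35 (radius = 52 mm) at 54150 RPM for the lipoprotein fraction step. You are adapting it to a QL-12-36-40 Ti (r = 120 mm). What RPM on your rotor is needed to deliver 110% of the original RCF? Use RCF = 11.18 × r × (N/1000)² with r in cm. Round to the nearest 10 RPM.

≈ 37390 RPM

Original rotor: r = 52 mm = 5.2 cm
RCF_original = 11.18 × 5.2 × (54.15)² = 11.18 × 5.2 × 2,932.2225 ≈ 170,467.7 × g
Target RCF = 1.1 × 170,467.7 ≈ 187,514.5 × g
Your rotor: r = 120 mm = 12.0 cm
187,514.5 = 11.18 × 12 × (N/1000)²
(N/1000)² = 187,514.5 / 134.16 = 1397.693
N = 1000 × √1397.693 ≈ 37,385.7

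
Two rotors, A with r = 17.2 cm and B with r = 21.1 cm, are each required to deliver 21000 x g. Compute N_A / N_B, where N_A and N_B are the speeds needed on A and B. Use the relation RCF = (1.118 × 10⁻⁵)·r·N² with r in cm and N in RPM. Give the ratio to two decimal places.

1.11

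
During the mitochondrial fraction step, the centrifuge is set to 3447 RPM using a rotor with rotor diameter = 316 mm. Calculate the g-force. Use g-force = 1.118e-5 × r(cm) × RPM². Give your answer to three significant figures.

2100 x g

r = 316 mm / 2 = 158 mm = 15.8 cm
RCF = 1.118 × 10⁻⁵ × 15.8 × (3447)² = 1.118 × 10⁻⁵ × 15.8 × 11,881,809 ≈ 2,098.9 × g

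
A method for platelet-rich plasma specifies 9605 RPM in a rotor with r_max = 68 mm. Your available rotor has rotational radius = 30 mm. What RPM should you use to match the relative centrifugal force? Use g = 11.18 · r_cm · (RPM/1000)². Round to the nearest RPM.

Original rotor: r = 68 mm = 6.8 cm
RCF_original = 11.18 × 6.8 × (9.605)² = 11.18 × 6.8 × 92.256025 ≈ 7,013.7 × g
Your rotor: r = 30 mm = 3.0 cm
7,013.7 = 11.18 × 3 × (N/1000)²
(N/1000)² = 7,013.7 / 33.54 = 209.1145
N = 1000 × √209.1145 ≈ 14,460.8

14461 RPM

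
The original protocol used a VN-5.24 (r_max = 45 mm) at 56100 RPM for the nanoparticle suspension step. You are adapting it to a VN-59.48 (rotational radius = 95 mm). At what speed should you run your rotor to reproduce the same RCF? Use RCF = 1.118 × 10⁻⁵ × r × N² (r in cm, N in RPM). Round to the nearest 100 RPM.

≈ 38600 RPM

Original rotor: r = 45 mm = 4.5 cm
RCF_original = 1.118 × 10⁻⁵ × 4.5 × (56100)² = 1.118 × 10⁻⁵ × 4.5 × 3,147,210,000 ≈ 158,336.1 × g
Your rotor: r = 95 mm = 9.5 cm
158,336.1 = 1.118 × 10⁻⁵ × 9.5 × N²
N² = 158,336.1 / (10.621 × 10⁻⁵) = 1,490,783,354
N ≈ √1,490,783,354 ≈ 38,610.7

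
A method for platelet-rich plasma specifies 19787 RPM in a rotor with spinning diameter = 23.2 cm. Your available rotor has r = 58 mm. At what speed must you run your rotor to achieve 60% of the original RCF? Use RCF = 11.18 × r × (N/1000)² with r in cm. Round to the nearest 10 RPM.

Original rotor: r = 23.2 / 2 = 11.6 cm
RCF_original = 11.18 × 11.6 × (19.787)² = 11.18 × 11.6 × 391.525369 ≈ 50,776.1 × g
Target RCF = 0.6 × 50,776.1 ≈ 30,465.7 × g
Your rotor: r = 58 mm = 5.8 cm
30,465.7 = 11.18 × 5.8 × (N/1000)²
(N/1000)² = 30,465.7 / 64.844 = 469.8307
N = 1000 × √469.8307 ≈ 21,675.6

≈ 21680 RPM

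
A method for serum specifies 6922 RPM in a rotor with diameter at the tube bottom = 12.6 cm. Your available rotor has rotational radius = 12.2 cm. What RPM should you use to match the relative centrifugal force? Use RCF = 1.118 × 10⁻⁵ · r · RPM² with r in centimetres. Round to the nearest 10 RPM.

Original rotor: r = 12.6 / 2 = 6.3 cm
RCF_original = 1.118 × 10⁻⁵ × 6.3 × (6922)² = 1.118 × 10⁻⁵ × 6.3 × 47,914,084 ≈ 3,374.8 × g
3,374.8 = 1.118 × 10⁻⁵ × 12.2 × N²
N² = 3,374.8 / (13.6396 × 10⁻⁵) = 24,742,661
N ≈ √24,742,661 ≈ 4,974.2

≈ 4970 RPM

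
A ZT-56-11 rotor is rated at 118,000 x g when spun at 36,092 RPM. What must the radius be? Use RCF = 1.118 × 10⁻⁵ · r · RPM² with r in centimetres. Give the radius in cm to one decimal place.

≈ 8.1 cm

RCF = 1.118 × 10⁻⁵ × r × N²
118000 = 1.118 × 10⁻⁵ × r × (36092)²
r = 118000 / (1.118 × 10⁻⁵ × 1,302,632,464) = 118000 / 14563.43 ≈ 8.102 cm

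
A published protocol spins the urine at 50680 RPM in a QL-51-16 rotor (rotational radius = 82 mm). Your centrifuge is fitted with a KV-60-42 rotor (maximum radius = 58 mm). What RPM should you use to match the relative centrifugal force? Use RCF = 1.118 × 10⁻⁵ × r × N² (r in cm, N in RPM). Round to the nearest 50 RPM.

Original rotor: r = 82 mm = 8.2 cm
RCF_original = 1.118 × 10⁻⁵ × 8.2 × (50680)² = 1.118 × 10⁻⁵ × 8.2 × 2,568,462,400 ≈ 235,466.4 × g
Your rotor: r = 58 mm = 5.8 cm
235,466.4 = 1.118 × 10⁻⁵ × 5.8 × N²
N² = 235,466.4 / (6.4844 × 10⁻⁵) = 3,631,275,060
N ≈ √3,631,275,060 ≈ 60,260.1

≈ 60250 RPM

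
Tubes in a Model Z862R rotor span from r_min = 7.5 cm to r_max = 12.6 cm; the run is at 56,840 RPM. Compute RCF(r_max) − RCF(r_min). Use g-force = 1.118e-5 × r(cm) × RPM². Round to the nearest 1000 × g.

ΔRCF = 1.118 × 10⁻⁵ × (r_max − r_min) × N² = 1.118 × 10⁻⁵ × 5.1 × 3,230,785,600 ≈ 184,212.9

184000 ×g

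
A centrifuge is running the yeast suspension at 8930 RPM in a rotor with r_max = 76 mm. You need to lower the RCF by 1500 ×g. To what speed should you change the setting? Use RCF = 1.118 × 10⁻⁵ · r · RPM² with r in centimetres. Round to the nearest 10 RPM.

7880 RPM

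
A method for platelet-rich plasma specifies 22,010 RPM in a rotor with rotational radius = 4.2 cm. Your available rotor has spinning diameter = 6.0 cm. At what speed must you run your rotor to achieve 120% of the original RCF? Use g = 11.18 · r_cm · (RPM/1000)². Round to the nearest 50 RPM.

≈ 28550 RPM

RCF_original = 11.18 × 4.2 × (22.01)² = 11.18 × 4.2 × 484.4401 ≈ 22,747.4 × g
Target RCF = 1.2 × 22,747.4 ≈ 27,296.9 × g
Your rotor: r = 6.0 / 2 = 3 cm
27,296.9 = 11.18 × 3 × (N/1000)²
(N/1000)² = 27,296.9 / 33.54 = 813.8611
N = 1000 × √813.8611 ≈ 28,528.3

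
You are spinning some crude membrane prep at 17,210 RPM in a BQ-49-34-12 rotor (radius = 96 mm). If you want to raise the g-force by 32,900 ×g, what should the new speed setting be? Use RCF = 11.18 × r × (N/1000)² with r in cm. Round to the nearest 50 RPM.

24550 RPM

r = 96 mm = 9.6 cm
Current RCF = 11.18 × 9.6 × (17.21)² = 11.18 × 9.6 × 296.1841 ≈ 31,788.8 × g
Target RCF = 31,788.8 + 32,900 = 64,688.8 × g
(N/1000)² = 64,688.8 / 107.328 = 602.7206
N = 1000 × √602.7206 ≈ 24,550.4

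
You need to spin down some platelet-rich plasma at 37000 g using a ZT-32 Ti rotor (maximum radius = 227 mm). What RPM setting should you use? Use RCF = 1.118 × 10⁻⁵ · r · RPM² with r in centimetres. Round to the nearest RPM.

r = 227 mm = 22.7 cm
RCF = 1.118 × 10⁻⁵ × r × N²
37,000 = 1.118 × 10⁻⁵ × 22.7 × N²
N² = 37,000 / (25.3786 × 10⁻⁵) = 145,792,124
N ≈ √145,792,124 ≈ 12,074.4

N ≈ 12074 RPM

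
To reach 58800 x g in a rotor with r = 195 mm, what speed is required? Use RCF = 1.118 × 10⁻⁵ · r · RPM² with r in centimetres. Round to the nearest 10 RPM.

N ≈ 16420 RPM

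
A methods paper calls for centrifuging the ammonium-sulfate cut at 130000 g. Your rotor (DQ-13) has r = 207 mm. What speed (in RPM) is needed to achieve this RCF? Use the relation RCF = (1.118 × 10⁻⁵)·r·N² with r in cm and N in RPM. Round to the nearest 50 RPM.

r = 207 mm = 20.7 cm
RCF = 1.118 × 10⁻⁵ × r × N²
130,000 = 1.118 × 10⁻⁵ × 20.7 × N²
N² = 130,000 / (23.1426 × 10⁻⁵) = 561,734,637
N ≈ √561,734,637 ≈ 23,700.9

≈ 23700 RPM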